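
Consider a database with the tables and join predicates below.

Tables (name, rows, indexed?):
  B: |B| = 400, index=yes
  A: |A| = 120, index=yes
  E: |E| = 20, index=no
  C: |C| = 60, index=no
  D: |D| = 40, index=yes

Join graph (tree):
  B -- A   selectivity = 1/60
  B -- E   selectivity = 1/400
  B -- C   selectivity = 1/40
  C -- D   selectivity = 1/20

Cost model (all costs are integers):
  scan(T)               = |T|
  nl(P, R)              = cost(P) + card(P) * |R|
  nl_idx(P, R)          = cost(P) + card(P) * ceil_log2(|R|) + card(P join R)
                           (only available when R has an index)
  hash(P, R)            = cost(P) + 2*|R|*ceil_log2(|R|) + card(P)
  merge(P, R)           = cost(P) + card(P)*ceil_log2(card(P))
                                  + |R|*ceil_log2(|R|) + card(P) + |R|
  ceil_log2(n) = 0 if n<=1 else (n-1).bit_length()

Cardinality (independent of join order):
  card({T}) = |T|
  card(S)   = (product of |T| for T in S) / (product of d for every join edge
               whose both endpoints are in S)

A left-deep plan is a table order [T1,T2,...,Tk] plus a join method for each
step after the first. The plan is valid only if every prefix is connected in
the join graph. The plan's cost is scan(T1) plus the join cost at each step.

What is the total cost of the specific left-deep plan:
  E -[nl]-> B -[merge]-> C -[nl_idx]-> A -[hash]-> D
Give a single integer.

step 1: scan E: cost=20, card=20
step 2: join B via nl
    card(P join B) = 20*400/(400) = 20
    cost = 20 + 20*400 = 8020
step 3: join C via merge
    card(P join C) = 20*60/(40) = 30
    cost = 8020 + 20*5 + 60*6 + 20 + 60 = 8560
step 4: join A via nl_idx
    card(P join A) = 30*120/(60) = 60
    cost = 8560 + 30*7 + 60 = 8830
step 5: join D via hash
    card(P join D) = 60*40/(20) = 120
    cost = 8830 + 2*40*6 + 60 = 9370

9370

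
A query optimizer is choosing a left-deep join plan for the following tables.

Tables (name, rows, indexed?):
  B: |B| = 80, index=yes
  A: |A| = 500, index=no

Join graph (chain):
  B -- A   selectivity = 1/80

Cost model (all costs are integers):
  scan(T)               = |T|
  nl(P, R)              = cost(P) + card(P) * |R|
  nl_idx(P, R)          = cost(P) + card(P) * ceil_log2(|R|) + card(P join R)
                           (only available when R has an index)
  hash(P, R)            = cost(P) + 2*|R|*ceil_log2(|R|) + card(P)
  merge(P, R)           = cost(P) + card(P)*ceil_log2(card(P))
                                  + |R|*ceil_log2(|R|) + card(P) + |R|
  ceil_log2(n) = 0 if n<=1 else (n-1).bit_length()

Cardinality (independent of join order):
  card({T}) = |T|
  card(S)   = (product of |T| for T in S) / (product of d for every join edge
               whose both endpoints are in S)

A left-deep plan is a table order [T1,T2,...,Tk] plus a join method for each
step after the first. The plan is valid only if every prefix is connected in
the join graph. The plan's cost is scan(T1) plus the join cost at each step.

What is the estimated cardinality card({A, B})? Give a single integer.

Tables in S: A(500), B(80)
Edges inside S: B-A(d=80)
numerator = 500 * 80 = 40000
denominator = 80 = 80
card(S) = 40000 / 80 = 500

500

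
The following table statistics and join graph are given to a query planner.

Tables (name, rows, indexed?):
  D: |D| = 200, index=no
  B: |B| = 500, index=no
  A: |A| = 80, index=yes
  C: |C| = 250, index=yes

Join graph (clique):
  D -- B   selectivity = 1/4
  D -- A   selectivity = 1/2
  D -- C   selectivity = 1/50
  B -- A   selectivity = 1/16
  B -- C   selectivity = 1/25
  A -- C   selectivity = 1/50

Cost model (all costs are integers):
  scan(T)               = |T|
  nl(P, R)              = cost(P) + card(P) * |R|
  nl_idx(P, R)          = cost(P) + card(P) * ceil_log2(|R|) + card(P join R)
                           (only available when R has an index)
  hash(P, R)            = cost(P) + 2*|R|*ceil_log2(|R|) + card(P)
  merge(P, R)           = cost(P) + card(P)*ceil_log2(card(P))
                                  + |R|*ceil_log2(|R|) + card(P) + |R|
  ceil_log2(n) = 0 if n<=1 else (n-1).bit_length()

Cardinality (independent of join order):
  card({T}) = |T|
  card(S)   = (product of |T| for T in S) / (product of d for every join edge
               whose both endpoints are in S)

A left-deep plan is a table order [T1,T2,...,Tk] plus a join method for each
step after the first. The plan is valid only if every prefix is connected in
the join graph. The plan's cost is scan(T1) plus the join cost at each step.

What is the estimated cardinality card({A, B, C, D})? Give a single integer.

Tables in S: A(80), B(500), C(250), D(200)
Edges inside S: D-B(d=4), D-A(d=2), D-C(d=50), B-A(d=16), B-C(d=25), A-C(d=50)
numerator = 80 * 500 * 250 * 200 = 2000000000
denominator = 4 * 2 * 50 * 16 * 25 * 50 = 8000000
card(S) = 2000000000 / 8000000 = 250

250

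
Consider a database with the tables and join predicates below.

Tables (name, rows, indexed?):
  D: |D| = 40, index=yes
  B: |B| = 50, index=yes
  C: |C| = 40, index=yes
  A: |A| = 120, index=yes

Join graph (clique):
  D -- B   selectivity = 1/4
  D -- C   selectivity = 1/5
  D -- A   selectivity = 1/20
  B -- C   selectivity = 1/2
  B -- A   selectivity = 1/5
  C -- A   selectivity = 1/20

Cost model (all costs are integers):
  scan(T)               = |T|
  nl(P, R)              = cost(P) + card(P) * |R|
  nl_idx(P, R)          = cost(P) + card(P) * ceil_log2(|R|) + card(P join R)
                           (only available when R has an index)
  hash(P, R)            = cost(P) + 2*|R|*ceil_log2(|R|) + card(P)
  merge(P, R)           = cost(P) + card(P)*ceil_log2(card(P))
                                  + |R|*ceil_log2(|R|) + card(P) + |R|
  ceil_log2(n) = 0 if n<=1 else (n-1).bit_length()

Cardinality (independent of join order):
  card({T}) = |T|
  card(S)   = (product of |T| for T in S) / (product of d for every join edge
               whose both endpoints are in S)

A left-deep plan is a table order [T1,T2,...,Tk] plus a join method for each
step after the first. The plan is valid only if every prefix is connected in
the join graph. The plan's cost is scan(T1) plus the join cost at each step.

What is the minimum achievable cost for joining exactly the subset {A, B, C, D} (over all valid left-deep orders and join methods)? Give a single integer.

1976

Selinger DP over subsets of {A,B,C,D}:
  {D}: scan cost=40, card=40
  {B}: scan cost=50, card=50
  {C}: scan cost=40, card=40
  {A}: scan cost=120, card=120
  {BD}: card=500; try (D,hash)→580, (B,merge)→670, (D,merge)→680, (B,hash)→680, (B,nl_idx)→780, (D,nl_idx)→850 …(+2); best=580 via (D,hash)
  {CD}: card=320; try (D,hash)→560, (C,hash)→560, (D,merge)→600, (D,nl_idx)→600, (C,merge)→600, (C,nl_idx)→600 …(+2); best=560 via (D,hash)
  {AD}: card=240; try (A,nl_idx)→560, (D,hash)→720, (D,nl_idx)→1080, (A,merge)→1280, (D,merge)→1360, (A,hash)→1760 …(+2); best=560 via (A,nl_idx)
  {BC}: card=1000; try (C,hash)→580, (B,merge)→670, (C,merge)→680, (B,hash)→680, (B,nl_idx)→1280, (C,nl_idx)→1350 …(+2); best=580 via (C,hash)
  {AB}: card=1200; try (B,hash)→840, (A,merge)→1360, (B,merge)→1430, (A,nl_idx)→1600, (A,hash)→1780, (B,nl_idx)→2040 …(+2); best=840 via (B,hash)
  {AC}: card=240; try (A,nl_idx)→560, (C,hash)→720, (C,nl_idx)→1080, (A,merge)→1280, (C,merge)→1360, (A,hash)→1760 …(+2); best=560 via (A,nl_idx)
  {BCD}: card=2000; try (B,hash)→1480, (C,hash)→1560, (D,hash)→2060, (B,merge)→4110, (B,nl_idx)→4480, (C,nl_idx)→5580 …(+6); best=1480 via (B,hash)
  {ABD}: card=600; try (B,hash)→1400, (D,hash)→2520, (B,nl_idx)→2600, (A,hash)→2760, (B,merge)→3070, (A,nl_idx)→4680 …(+6); best=1400 via (B,hash)
  {ACD}: card=96; try (D,hash)→1280, (C,hash)→1280, (D,nl_idx)→2096, (C,nl_idx)→2096, (A,hash)→2560, (A,nl_idx)→2896 …(+6); best=1280 via (D,hash)
  {ABC}: card=1200; try (B,hash)→1400, (C,hash)→2520, (B,merge)→3070, (B,nl_idx)→3200, (A,hash)→3260, (A,nl_idx)→8780 …(+6); best=1400 via (B,hash)
  {ABCD}: card=120; try (B,hash)→1976, (B,nl_idx)→1976, (B,merge)→2398, (C,hash)→2480, (D,hash)→3080, (C,nl_idx)→5120 …(+10); best=1976 via (B,hash)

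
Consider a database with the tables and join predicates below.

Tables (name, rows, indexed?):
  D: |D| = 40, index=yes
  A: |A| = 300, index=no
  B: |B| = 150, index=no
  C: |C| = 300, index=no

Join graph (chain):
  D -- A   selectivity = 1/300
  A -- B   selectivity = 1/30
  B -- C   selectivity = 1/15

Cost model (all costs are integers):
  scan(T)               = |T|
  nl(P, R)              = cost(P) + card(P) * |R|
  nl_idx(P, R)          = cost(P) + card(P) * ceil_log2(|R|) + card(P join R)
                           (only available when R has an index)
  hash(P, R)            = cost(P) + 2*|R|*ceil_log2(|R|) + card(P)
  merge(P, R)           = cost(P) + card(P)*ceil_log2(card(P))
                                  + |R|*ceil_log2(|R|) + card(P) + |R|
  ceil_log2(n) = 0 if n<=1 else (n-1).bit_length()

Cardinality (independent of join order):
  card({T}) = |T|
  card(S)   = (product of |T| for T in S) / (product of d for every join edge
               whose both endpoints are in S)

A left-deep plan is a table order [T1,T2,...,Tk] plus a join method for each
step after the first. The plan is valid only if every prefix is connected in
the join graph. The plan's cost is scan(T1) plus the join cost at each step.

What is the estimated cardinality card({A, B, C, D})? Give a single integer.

4000

Tables in S: A(300), B(150), C(300), D(40)
Edges inside S: D-A(d=300), A-B(d=30), B-C(d=15)
numerator = 300 * 150 * 300 * 40 = 540000000
denominator = 300 * 30 * 15 = 135000
card(S) = 540000000 / 135000 = 4000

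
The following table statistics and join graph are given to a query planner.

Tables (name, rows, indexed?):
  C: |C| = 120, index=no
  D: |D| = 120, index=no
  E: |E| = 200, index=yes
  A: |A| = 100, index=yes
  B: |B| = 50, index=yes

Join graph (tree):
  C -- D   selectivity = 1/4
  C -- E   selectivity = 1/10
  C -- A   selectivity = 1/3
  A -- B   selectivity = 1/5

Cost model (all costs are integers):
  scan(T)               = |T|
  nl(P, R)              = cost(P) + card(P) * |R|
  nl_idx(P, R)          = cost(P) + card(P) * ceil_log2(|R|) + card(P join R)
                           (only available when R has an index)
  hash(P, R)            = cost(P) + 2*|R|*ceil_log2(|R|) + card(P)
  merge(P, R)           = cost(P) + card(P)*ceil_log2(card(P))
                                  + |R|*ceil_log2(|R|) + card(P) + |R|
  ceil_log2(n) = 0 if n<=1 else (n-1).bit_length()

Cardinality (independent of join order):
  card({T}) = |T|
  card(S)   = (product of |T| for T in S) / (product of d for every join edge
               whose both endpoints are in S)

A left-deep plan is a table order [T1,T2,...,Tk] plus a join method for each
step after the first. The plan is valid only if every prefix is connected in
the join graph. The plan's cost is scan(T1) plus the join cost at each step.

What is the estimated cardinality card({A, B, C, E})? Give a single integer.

800000

Tables in S: A(100), B(50), C(120), E(200)
Edges inside S: C-E(d=10), C-A(d=3), A-B(d=5)
numerator = 100 * 50 * 120 * 200 = 120000000
denominator = 10 * 3 * 5 = 150
card(S) = 120000000 / 150 = 800000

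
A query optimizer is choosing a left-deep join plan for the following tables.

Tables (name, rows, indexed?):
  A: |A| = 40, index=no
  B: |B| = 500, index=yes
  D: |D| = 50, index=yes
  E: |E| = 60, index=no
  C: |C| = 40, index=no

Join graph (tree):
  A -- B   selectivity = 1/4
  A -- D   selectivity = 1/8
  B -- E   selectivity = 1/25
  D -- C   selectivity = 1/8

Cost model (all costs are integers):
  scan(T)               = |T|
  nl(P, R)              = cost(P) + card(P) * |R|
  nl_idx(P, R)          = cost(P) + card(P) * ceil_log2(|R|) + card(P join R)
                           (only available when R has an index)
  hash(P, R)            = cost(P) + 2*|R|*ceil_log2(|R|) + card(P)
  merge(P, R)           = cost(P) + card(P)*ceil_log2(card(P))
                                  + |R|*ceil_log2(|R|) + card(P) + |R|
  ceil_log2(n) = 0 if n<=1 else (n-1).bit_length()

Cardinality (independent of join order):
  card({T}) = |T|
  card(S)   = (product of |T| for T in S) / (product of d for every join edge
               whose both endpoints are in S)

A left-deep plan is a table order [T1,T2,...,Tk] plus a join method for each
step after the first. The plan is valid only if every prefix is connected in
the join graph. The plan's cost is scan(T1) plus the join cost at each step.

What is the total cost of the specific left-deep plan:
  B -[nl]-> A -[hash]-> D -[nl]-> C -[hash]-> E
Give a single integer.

step 1: scan B: cost=500, card=500
step 2: join A via nl
    card(P join A) = 500*40/(4) = 5000
    cost = 500 + 500*40 = 20500
step 3: join D via hash
    card(P join D) = 5000*50/(8) = 31250
    cost = 20500 + 2*50*6 + 5000 = 26100
step 4: join C via nl
    card(P join C) = 31250*40/(8) = 156250
    cost = 26100 + 31250*40 = 1276100
step 5: join E via hash
    card(P join E) = 156250*60/(25) = 375000
    cost = 1276100 + 2*60*6 + 156250 = 1433070

1433070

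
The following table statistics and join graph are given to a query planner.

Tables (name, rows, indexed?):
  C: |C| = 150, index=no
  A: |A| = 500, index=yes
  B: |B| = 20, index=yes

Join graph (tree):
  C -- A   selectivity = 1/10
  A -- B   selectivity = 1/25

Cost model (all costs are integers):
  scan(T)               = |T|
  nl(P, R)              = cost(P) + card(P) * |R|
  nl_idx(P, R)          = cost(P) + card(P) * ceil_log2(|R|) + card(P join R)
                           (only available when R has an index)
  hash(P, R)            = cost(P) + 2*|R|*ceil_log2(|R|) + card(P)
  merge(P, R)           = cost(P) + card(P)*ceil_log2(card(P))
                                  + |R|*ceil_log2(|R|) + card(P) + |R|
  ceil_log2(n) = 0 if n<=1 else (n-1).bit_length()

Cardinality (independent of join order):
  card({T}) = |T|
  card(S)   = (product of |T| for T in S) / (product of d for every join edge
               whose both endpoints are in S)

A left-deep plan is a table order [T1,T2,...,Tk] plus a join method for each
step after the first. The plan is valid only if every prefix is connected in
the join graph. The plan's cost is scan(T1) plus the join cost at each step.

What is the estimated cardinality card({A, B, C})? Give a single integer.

6000

Tables in S: A(500), B(20), C(150)
Edges inside S: C-A(d=10), A-B(d=25)
numerator = 500 * 20 * 150 = 1500000
denominator = 10 * 25 = 250
card(S) = 1500000 / 250 = 6000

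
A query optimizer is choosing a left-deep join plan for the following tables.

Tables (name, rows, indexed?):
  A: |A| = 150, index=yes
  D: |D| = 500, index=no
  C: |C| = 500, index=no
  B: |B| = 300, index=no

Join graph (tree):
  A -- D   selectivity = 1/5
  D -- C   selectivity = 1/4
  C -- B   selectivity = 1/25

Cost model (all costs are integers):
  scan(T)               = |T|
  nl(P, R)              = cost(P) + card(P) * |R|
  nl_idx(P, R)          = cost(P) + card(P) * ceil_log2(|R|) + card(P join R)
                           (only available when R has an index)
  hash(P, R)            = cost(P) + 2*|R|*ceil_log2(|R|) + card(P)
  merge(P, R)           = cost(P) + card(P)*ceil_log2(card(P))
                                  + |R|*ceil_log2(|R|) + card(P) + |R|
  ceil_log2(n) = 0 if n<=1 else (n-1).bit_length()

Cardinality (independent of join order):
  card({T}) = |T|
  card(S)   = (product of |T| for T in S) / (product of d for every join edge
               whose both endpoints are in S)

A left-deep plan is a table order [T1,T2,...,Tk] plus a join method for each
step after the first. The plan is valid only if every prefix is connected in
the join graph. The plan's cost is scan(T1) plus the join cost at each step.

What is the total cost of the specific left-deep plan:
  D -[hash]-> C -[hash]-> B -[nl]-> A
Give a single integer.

step 1: scan D: cost=500, card=500
step 2: join C via hash
    card(P join C) = 500*500/(4) = 62500
    cost = 500 + 2*500*9 + 500 = 10000
step 3: join B via hash
    card(P join B) = 62500*300/(25) = 750000
    cost = 10000 + 2*300*9 + 62500 = 77900
step 4: join A via nl
    card(P join A) = 750000*150/(5) = 22500000
    cost = 77900 + 750000*150 = 112577900

112577900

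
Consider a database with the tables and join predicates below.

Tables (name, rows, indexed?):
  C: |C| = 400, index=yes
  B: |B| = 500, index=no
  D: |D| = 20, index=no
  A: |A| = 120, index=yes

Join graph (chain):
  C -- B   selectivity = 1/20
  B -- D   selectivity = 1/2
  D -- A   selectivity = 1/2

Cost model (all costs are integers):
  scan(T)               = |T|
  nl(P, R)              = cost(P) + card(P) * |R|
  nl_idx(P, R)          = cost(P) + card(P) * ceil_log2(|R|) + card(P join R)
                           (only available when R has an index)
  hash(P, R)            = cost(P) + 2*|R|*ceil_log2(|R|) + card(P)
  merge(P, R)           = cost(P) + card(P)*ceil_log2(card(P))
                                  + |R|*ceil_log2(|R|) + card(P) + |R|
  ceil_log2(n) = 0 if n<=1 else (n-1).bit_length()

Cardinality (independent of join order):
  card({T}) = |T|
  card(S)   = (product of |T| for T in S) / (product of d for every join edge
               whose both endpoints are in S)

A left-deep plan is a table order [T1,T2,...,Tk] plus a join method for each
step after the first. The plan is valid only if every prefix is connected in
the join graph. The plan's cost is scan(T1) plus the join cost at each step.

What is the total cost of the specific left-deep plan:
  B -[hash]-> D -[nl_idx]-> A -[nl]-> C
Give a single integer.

step 1: scan B: cost=500, card=500
step 2: join D via hash
    card(P join D) = 500*20/(2) = 5000
    cost = 500 + 2*20*5 + 500 = 1200
step 3: join A via nl_idx
    card(P join A) = 5000*120/(2) = 300000
    cost = 1200 + 5000*7 + 300000 = 336200
step 4: join C via nl
    card(P join C) = 300000*400/(20) = 6000000
    cost = 336200 + 300000*400 = 120336200

120336200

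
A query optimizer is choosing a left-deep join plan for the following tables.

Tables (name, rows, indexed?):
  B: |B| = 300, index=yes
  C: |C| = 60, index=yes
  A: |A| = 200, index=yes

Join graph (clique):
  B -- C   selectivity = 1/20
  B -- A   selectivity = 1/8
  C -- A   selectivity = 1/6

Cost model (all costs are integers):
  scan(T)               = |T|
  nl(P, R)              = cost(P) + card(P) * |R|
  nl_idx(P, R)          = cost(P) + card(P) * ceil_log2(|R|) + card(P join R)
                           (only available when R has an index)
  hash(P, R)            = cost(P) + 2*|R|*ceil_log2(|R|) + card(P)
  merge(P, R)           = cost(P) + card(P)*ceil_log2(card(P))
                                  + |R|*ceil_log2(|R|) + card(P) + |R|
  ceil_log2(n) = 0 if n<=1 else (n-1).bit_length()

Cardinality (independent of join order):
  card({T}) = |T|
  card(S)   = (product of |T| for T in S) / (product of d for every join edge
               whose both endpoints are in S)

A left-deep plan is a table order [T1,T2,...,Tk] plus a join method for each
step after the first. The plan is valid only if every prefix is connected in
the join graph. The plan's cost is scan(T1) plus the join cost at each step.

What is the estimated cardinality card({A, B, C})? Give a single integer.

3750

Tables in S: A(200), B(300), C(60)
Edges inside S: B-C(d=20), B-A(d=8), C-A(d=6)
numerator = 200 * 300 * 60 = 3600000
denominator = 20 * 8 * 6 = 960
card(S) = 3600000 / 960 = 3750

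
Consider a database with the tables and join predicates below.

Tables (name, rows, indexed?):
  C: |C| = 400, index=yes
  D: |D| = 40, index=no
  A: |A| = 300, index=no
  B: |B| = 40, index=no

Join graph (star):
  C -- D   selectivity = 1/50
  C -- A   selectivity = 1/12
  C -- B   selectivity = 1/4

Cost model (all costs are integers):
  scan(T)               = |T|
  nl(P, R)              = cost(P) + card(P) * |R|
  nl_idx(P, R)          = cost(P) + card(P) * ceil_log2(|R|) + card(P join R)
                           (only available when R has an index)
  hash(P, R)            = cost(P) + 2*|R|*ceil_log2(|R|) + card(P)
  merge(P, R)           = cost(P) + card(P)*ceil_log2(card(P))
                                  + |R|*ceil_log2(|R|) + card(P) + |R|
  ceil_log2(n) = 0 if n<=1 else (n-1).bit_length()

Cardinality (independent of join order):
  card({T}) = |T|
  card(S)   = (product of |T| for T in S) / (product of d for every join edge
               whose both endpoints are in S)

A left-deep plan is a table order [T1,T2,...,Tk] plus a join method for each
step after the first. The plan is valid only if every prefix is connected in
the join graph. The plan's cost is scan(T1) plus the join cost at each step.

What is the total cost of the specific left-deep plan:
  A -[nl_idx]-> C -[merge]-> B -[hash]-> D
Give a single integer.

step 1: scan A: cost=300, card=300
step 2: join C via nl_idx
    card(P join C) = 300*400/(12) = 10000
    cost = 300 + 300*9 + 10000 = 13000
step 3: join B via merge
    card(P join B) = 10000*40/(4) = 100000
    cost = 13000 + 10000*14 + 40*6 + 10000 + 40 = 163280
step 4: join D via hash
    card(P join D) = 100000*40/(50) = 80000
    cost = 163280 + 2*40*6 + 100000 = 263760

263760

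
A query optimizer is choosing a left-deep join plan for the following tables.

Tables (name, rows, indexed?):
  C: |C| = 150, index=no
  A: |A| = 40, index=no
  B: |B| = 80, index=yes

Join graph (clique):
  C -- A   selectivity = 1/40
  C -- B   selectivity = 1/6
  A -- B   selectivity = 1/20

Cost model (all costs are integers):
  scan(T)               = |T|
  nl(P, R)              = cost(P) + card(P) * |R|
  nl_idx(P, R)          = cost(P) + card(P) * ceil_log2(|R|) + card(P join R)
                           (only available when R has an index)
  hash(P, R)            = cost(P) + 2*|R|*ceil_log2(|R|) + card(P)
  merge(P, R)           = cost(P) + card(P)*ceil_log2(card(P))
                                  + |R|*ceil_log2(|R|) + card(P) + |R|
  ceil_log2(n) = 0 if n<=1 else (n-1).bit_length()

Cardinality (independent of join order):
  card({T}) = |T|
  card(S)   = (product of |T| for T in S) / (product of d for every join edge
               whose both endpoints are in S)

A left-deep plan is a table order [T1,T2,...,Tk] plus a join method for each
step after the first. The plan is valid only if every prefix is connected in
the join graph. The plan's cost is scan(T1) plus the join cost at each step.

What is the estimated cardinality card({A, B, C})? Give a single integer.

100

Tables in S: A(40), B(80), C(150)
Edges inside S: C-A(d=40), C-B(d=6), A-B(d=20)
numerator = 40 * 80 * 150 = 480000
denominator = 40 * 6 * 20 = 4800
card(S) = 480000 / 4800 = 100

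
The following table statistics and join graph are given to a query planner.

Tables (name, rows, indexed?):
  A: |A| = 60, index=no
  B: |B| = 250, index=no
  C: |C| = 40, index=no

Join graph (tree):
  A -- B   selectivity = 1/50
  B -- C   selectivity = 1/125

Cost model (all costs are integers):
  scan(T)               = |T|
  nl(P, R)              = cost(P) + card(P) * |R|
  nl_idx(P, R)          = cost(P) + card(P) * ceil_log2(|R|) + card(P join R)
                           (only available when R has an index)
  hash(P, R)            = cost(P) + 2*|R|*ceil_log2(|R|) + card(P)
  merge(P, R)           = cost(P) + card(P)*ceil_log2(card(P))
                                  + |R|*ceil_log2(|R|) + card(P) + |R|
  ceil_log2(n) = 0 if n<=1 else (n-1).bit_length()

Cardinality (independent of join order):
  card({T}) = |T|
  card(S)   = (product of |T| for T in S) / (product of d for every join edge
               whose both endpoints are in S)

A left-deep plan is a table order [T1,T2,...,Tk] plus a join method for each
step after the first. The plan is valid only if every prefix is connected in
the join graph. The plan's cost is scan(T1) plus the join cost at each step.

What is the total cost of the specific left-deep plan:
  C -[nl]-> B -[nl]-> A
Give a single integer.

step 1: scan C: cost=40, card=40
step 2: join B via nl
    card(P join B) = 40*250/(125) = 80
    cost = 40 + 40*250 = 10040
step 3: join A via nl
    card(P join A) = 80*60/(50) = 96
    cost = 10040 + 80*60 = 14840

14840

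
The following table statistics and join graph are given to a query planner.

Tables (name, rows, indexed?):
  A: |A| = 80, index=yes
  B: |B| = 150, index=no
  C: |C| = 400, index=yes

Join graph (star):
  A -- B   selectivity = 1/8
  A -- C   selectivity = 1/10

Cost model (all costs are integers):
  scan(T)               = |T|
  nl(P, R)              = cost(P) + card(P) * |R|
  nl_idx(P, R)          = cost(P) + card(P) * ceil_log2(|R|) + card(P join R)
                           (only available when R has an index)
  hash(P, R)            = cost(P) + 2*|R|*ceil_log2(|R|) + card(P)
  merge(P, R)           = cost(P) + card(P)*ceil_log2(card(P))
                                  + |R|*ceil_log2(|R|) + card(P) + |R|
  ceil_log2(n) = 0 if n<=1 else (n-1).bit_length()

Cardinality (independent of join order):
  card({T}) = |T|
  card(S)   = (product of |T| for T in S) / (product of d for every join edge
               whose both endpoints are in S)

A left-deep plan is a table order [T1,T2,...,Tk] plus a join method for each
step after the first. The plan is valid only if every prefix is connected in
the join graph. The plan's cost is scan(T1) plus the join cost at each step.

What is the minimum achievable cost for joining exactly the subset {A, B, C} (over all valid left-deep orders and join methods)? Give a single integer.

Selinger DP over subsets of {A,B,C}:
  {A}: scan cost=80, card=80
  {B}: scan cost=150, card=150
  {C}: scan cost=400, card=400
  {AB}: card=1500; try (A,hash)→1420, (B,merge)→2070, (A,merge)→2140, (B,hash)→2560, (A,nl_idx)→2700, (B,nl)→12080 …(+1); best=1420 via (A,hash)
  {AC}: card=3200; try (A,hash)→1920, (C,nl_idx)→4000, (C,merge)→4720, (A,merge)→5040, (A,nl_idx)→6400, (C,hash)→7360 …(+2); best=1920 via (A,hash)
  {ABC}: card=60000; try (B,hash)→7520, (C,hash)→10120, (C,merge)→23420, (B,merge)→44870, (C,nl_idx)→74920, (B,nl)→481920 …(+1); best=7520 via (B,hash)

7520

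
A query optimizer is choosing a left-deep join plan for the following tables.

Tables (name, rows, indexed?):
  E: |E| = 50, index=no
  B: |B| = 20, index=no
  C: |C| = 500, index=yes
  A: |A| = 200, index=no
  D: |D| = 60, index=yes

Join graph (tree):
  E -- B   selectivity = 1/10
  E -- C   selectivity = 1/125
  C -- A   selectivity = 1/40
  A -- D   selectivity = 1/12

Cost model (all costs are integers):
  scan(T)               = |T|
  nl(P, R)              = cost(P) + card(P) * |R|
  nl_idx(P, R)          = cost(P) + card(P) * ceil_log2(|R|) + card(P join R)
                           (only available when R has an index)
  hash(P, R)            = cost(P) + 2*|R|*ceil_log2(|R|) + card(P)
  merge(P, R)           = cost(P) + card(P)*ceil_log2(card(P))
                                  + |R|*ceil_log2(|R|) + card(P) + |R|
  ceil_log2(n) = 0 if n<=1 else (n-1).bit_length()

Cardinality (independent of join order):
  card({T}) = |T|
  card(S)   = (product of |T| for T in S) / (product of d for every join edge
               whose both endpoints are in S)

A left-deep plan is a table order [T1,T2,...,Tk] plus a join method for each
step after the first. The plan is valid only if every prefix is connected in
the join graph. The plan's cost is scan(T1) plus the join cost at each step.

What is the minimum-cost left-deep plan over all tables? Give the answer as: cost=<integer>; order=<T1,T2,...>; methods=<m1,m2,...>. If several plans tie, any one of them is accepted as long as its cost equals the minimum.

Selinger DP (subsets sized 1..n):
  {E}: scan cost=50, card=50
  {B}: scan cost=20, card=20
  {C}: scan cost=500, card=500
  {A}: scan cost=200, card=200
  {D}: scan cost=60, card=60
  {BE}: card=100; try (B,hash)→300, (E,merge)→490, (B,merge)→520, (E,hash)→640, (E,nl)→1020, (B,nl)→1050; best=300 via (B,hash)
  {CE}: card=200; try (C,nl_idx)→700, (E,hash)→1600, (C,merge)→5400, (E,merge)→5850, (C,hash)→9100, (C,nl)→25050 …(+1); best=700 via (C,nl_idx)
  {AC}: card=2500; try (A,hash)→4200, (C,nl_idx)→4500, (C,merge)→7000, (A,merge)→7300, (C,hash)→9400, (C,nl)→100200 …(+1); best=4200 via (A,hash)
  {AD}: card=1000; try (D,hash)→1120, (A,merge)→2280, (D,nl_idx)→2400, (D,merge)→2420, (A,hash)→3320, (A,nl)→12060 …(+1); best=1120 via (D,hash)
  {BCE}: card=400; try (B,hash)→1100, (C,nl_idx)→1600, (B,merge)→2620, (B,nl)→4700, (C,merge)→6100, (C,hash)→9400 …(+1); best=1100 via (B,hash)
  {ACE}: card=1000; try (A,hash)→4100, (A,merge)→4300, (E,hash)→7300, (E,merge)→37050, (A,nl)→40700, (E,nl)→129200; best=4100 via (A,hash)
  {ACD}: card=12500; try (D,hash)→7420, (C,hash)→11120, (C,merge)→17120, (C,nl_idx)→22620, (D,nl_idx)→31700, (D,merge)→37120 …(+2); best=7420 via (D,hash)
  {ABCE}: card=2000; try (A,hash)→4700, (B,hash)→5300, (A,merge)→6900, (B,merge)→15220, (B,nl)→24100, (A,nl)→81100; best=4700 via (A,hash)
  {ACDE}: card=5000; try (D,hash)→5820, (D,nl_idx)→15100, (D,merge)→15520, (E,hash)→20520, (D,nl)→64100, (E,merge)→195270 …(+1); best=5820 via (D,hash)
  {ABCDE}: card=10000; try (D,hash)→7420, (B,hash)→11020, (D,nl_idx)→26700, (D,merge)→29120, (B,merge)→75940, (B,nl)→105820 …(+1); best=7420 via (D,hash)

cost=7420; order=E,C,B,A,D; methods=nl_idx,hash,hash,hash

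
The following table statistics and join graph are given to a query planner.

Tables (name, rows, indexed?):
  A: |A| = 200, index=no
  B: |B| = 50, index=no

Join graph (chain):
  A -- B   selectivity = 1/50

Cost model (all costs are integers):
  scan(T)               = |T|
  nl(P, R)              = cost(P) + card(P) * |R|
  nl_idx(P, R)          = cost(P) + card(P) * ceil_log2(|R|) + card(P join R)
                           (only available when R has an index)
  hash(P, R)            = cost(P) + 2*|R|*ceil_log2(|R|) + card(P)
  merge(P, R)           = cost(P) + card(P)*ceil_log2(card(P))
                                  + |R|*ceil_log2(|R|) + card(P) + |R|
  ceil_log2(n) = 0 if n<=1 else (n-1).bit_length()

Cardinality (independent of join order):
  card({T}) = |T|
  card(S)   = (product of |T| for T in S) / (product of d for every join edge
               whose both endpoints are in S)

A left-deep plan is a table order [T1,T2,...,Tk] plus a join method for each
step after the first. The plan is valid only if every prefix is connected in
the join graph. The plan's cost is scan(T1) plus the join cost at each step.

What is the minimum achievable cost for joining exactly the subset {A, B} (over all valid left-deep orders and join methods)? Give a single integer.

Selinger DP over subsets of {A,B}:
  {A}: scan cost=200, card=200
  {B}: scan cost=50, card=50
  {AB}: card=200; try (B,hash)→1000, (A,merge)→2200, (B,merge)→2350, (A,hash)→3300, (A,nl)→10050, (B,nl)→10200; best=1000 via (B,hash)

1000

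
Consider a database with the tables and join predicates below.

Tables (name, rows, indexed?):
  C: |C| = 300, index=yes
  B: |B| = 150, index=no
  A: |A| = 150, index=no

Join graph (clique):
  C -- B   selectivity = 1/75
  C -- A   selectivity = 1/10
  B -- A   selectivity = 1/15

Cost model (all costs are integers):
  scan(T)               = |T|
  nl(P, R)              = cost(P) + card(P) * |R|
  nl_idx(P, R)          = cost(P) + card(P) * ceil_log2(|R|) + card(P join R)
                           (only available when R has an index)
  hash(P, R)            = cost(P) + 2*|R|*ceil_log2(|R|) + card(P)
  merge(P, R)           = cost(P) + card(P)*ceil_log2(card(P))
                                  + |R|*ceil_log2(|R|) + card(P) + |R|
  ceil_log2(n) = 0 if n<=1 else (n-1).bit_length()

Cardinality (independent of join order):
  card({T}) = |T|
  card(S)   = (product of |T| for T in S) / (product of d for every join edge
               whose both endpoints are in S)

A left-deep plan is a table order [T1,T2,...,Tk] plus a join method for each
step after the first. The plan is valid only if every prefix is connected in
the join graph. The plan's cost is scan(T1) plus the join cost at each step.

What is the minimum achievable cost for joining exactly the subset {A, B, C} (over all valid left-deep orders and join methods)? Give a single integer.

Selinger DP over subsets of {A,B,C}:
  {C}: scan cost=300, card=300
  {B}: scan cost=150, card=150
  {A}: scan cost=150, card=150
  {BC}: card=600; try (C,nl_idx)→2100, (B,hash)→3000, (C,merge)→4500, (B,merge)→4650, (C,hash)→5700, (C,nl)→45150 …(+1); best=2100 via (C,nl_idx)
  {AC}: card=4500; try (A,hash)→3000, (C,merge)→4500, (A,merge)→4650, (C,hash)→5700, (C,nl_idx)→6000, (C,nl)→45150 …(+1); best=3000 via (A,hash)
  {AB}: card=1500; try (B,hash)→2700, (A,hash)→2700, (B,merge)→2850, (A,merge)→2850, (B,nl)→22650, (A,nl)→22650; best=2700 via (B,hash)
  {ABC}: card=600; try (A,hash)→5100, (C,hash)→9600, (B,hash)→9900, (A,merge)→10050, (C,nl_idx)→16800, (C,merge)→23700 …(+4); best=5100 via (A,hash)

5100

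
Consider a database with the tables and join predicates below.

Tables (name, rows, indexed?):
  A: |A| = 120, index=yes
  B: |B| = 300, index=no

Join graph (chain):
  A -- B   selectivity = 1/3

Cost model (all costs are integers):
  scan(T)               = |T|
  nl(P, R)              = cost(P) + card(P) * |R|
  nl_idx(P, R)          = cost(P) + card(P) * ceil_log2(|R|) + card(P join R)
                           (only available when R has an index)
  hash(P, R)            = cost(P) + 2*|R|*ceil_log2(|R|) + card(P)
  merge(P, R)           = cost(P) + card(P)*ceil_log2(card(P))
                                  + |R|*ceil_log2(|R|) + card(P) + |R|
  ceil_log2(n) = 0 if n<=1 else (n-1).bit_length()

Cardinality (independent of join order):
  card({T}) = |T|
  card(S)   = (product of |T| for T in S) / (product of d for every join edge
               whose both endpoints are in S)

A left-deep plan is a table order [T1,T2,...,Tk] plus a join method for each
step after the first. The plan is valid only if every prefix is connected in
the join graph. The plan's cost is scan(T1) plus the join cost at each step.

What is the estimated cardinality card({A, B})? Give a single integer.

Tables in S: A(120), B(300)
Edges inside S: A-B(d=3)
numerator = 120 * 300 = 36000
denominator = 3 = 3
card(S) = 36000 / 3 = 12000

12000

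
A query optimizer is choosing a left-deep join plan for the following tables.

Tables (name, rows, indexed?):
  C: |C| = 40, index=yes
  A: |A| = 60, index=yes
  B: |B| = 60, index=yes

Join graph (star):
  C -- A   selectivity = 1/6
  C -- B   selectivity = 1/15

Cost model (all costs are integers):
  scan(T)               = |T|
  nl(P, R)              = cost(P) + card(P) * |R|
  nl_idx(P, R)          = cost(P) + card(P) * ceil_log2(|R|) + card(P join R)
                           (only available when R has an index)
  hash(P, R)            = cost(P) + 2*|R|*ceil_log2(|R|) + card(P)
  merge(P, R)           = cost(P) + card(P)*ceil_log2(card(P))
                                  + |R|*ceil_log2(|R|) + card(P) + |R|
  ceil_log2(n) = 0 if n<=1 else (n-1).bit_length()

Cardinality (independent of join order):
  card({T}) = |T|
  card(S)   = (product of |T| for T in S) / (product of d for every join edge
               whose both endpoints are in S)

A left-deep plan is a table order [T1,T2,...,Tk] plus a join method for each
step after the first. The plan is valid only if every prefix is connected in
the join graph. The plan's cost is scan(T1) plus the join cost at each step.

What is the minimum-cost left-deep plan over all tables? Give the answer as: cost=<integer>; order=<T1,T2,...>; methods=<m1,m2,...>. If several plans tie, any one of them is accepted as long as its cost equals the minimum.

Selinger DP (subsets sized 1..n):
  {C}: scan cost=40, card=40
  {A}: scan cost=60, card=60
  {B}: scan cost=60, card=60
  {AC}: card=400; try (C,hash)→600, (A,nl_idx)→680, (A,merge)→740, (C,merge)→760, (A,hash)→800, (C,nl_idx)→820 …(+2); best=600 via (C,hash)
  {BC}: card=160; try (B,nl_idx)→440, (C,nl_idx)→580, (C,hash)→600, (B,merge)→740, (C,merge)→760, (B,hash)→800 …(+2); best=440 via (B,nl_idx)
  {ABC}: card=1600; try (A,hash)→1320, (B,hash)→1720, (A,merge)→2300, (A,nl_idx)→3000, (B,nl_idx)→4600, (B,merge)→5020 …(+2); best=1320 via (A,hash)

cost=1320; order=C,B,A; methods=nl_idx,hash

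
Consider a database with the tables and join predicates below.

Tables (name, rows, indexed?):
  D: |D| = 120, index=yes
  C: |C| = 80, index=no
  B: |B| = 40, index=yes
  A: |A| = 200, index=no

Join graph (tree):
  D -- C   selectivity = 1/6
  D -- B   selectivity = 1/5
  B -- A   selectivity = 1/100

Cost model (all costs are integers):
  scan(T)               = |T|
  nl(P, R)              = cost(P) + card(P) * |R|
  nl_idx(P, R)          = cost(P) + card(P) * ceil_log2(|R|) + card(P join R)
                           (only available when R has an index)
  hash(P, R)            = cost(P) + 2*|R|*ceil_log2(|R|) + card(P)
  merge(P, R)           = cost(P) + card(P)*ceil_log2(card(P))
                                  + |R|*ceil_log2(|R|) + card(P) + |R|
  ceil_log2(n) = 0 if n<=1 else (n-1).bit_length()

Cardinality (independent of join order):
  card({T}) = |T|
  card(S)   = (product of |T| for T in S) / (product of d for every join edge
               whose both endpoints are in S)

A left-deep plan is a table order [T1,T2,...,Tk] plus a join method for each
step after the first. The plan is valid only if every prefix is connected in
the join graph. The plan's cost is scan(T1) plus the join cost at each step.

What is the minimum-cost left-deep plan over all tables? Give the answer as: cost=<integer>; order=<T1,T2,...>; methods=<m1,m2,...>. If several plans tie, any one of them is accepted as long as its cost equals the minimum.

cost=5520; order=A,B,D,C; methods=hash,merge,hash

Selinger DP (subsets sized 1..n):
  {D}: scan cost=120, card=120
  {C}: scan cost=80, card=80
  {B}: scan cost=40, card=40
  {A}: scan cost=200, card=200
  {CD}: card=1600; try (C,hash)→1360, (D,merge)→1680, (C,merge)→1720, (D,hash)→1840, (D,nl_idx)→2240, (D,nl)→9680 …(+1); best=1360 via (C,hash)
  {BD}: card=960; try (B,hash)→720, (D,merge)→1280, (D,nl_idx)→1280, (B,merge)→1360, (D,hash)→1760, (B,nl_idx)→1800 …(+2); best=720 via (B,hash)
  {AB}: card=80; try (B,hash)→880, (B,nl_idx)→1480, (A,merge)→2120, (B,merge)→2280, (A,hash)→3280, (A,nl)→8040 …(+1); best=880 via (B,hash)
  {BCD}: card=12800; try (C,hash)→2800, (B,hash)→3440, (C,merge)→11920, (B,merge)→20840, (B,nl_idx)→23760, (B,nl)→65360 …(+1); best=2800 via (C,hash)
  {ABD}: card=1920; try (D,merge)→2480, (D,hash)→2640, (D,nl_idx)→3360, (A,hash)→4880, (D,nl)→10480, (A,merge)→13080 …(+1); best=2480 via (D,merge)
  {ABCD}: card=25600; try (C,hash)→5520, (A,hash)→18800, (C,merge)→26160, (C,nl)→156080, (A,merge)→196600, (A,nl)→2562800; best=5520 via (C,hash)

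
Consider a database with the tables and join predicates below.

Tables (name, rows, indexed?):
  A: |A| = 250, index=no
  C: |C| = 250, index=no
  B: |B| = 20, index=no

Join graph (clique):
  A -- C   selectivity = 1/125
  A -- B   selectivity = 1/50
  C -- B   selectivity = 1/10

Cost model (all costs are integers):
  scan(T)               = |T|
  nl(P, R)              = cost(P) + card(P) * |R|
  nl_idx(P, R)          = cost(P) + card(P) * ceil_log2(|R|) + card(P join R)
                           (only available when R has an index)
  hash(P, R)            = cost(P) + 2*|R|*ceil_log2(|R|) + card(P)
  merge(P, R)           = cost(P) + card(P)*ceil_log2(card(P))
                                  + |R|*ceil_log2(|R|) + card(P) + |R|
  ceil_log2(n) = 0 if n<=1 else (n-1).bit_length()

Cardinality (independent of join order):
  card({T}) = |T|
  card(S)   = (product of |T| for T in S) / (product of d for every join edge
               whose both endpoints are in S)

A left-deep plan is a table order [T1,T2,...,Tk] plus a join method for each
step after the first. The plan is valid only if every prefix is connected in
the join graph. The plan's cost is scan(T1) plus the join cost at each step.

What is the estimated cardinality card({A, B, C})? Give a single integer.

20

Tables in S: A(250), B(20), C(250)
Edges inside S: A-C(d=125), A-B(d=50), C-B(d=10)
numerator = 250 * 20 * 250 = 1250000
denominator = 125 * 50 * 10 = 62500
card(S) = 1250000 / 62500 = 20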